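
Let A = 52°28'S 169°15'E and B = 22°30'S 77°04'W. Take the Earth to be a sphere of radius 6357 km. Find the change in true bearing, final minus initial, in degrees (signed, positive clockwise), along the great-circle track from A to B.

-87.9°

Initial bearing θ₁ = atan2(sin Δλ cos φ₂, cos φ₁ sin φ₂ − sin φ₁ cos φ₂ cos Δλ) = 121.94°
Final bearing θ₂ = (initial bearing from the destination back to the start) + 180° = 34.03°
Δθ = θ₂ − θ₁ = -87.9°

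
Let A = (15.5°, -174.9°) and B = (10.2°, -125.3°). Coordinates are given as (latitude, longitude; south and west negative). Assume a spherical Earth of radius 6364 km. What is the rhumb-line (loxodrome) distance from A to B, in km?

Rhumb course C = atan2(Δλ, Δψ) with Δψ = ln[tan(π/4+φ₂/2)/tan(π/4+φ₁/2)] = -0.0949, Δλ = +0.8657 → C = 96.26°
d = R·|Δφ| / |cos C| = 6364·0.09250 / 0.10899 = 5401 km

5401 km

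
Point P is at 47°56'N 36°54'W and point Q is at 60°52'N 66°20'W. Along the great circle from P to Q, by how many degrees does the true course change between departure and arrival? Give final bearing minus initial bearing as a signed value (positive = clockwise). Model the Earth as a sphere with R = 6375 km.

At departure: θ₁ = atan2(sin Δλ cos φ₂, cos φ₁ sin φ₂ − sin φ₁ cos φ₂ cos Δλ) = 318.51°
At arrival: θ₂ = atan2(sin Δλ cos φ₁, −cos φ₂ sin φ₁ + sin φ₂ cos φ₁ cos Δλ) = 294.25°
Δθ = θ₂ − θ₁ = -24.3°

-24.3°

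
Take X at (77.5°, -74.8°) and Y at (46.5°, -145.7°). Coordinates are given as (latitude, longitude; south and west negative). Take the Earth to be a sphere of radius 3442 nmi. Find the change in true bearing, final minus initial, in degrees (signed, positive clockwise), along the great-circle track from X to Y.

Initial bearing θ₁ = atan2(sin Δλ cos φ₂, cos φ₁ sin φ₂ − sin φ₁ cos φ₂ cos Δλ) = 264.48°
Final bearing θ₂ = (initial bearing from the destination back to the start) + 180° = 198.24°
Δθ = θ₂ − θ₁ = -66.2°

-66.2°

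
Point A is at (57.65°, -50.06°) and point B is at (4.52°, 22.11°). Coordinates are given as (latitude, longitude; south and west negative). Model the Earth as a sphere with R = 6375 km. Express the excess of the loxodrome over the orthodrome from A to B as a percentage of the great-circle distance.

2.3%

Great circle: σ = 1.3388 rad → d_gc = Rσ = 8534.9 km
Rhumb: Δφ = -0.9273, Δλ = +1.2596, Δψ = -1.1587, q = Δφ/Δψ = 0.8003 → d_rh = R√(Δφ²+q²Δλ²) = 8731.6 km
Excess = (8731.6 − 8534.9) / 8534.9 = 196.7 / 8534.9 = 2.30% ≈ 2.3%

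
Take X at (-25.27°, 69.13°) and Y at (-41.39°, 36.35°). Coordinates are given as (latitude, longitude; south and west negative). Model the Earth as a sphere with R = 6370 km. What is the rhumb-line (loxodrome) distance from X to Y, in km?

3517 km

Rhumb course C = atan2(Δλ, Δψ) with Δψ = ln[tan(π/4+φ₂/2)/tan(π/4+φ₁/2)] = -0.3388, Δλ = -0.5721 → C = 239.36°
d = R·|Δφ| / |cos C| = 6370·0.28135 / 0.50957 = 3517 km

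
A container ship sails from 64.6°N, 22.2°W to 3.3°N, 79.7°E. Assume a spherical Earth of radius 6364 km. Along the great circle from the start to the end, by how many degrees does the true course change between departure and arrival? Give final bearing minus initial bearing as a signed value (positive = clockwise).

At departure: θ₁ = atan2(sin Δλ cos φ₂, cos φ₁ sin φ₂ − sin φ₁ cos φ₂ cos Δλ) = 77.83°
At arrival: θ₂ = atan2(sin Δλ cos φ₁, −cos φ₂ sin φ₁ + sin φ₂ cos φ₁ cos Δλ) = 155.17°
Δθ = θ₂ − θ₁ = +77.3°

+77.3°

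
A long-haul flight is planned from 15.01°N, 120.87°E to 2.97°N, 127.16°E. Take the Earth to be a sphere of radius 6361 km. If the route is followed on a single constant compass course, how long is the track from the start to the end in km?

Rhumb course C = atan2(Δλ, Δψ) with Δψ = ln[tan(π/4+φ₂/2)/tan(π/4+φ₁/2)] = -0.2132, Δλ = +0.1098 → C = 152.75°
d = R·|Δφ| / |cos C| = 6361·0.21014 / 0.88903 = 1504 km

1504 km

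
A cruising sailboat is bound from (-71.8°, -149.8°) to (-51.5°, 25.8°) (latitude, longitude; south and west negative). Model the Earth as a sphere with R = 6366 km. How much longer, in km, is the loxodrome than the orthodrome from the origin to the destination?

2856 km

Great circle: cos σ = sin φ₁ sin φ₂ + cos φ₁ cos φ₂ cos Δλ,  σ = 0.9889 rad → d_gc = 6295.4 km
Rhumb line: Δψ = +0.7794, q = Δφ/Δψ = 0.4546, d_rh = R√(Δφ²+q²Δλ²) = 9151.1 km
Excess = 9151.1 − 6295.4 = 2855.7 ≈ 2856 km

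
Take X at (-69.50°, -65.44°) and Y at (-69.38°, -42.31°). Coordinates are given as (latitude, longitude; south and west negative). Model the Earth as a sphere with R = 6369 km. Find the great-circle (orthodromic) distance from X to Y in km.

898 km

Haversine: a = sin²(Δφ/2)+cos φ₁ cos φ₂ sin²(Δλ/2) = 0.00496;  σ = 2·atan2(√a,√(1−a))
σ = 8.075° → d = Rσ = 6369·0.14094 = 898 km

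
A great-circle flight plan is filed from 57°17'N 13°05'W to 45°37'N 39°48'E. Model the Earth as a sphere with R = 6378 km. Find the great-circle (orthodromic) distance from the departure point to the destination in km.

cos σ = sin φ₁ sin φ₂ + cos φ₁ cos φ₂ cos Δλ
      = sin(57.28°)sin(45.62°) + cos(57.28°)cos(45.62°)cos(52.88°) = 0.8294
σ = 33.960° → d = Rσ = 6378·0.59272 = 3780 km

3780 km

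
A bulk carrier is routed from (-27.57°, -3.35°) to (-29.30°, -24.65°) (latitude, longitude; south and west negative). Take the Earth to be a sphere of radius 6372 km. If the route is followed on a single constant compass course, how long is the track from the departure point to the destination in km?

2092 km

Δψ = ln[tan(π/4+φ₂/2)/tan(π/4+φ₁/2)] = -0.0343;  Δφ = -0.0302 rad,  Δλ = -0.3718 rad
q = Δφ/Δψ = 0.8793
d = R·√(Δφ² + q²Δλ²) = 6372·0.32828 = 2092 km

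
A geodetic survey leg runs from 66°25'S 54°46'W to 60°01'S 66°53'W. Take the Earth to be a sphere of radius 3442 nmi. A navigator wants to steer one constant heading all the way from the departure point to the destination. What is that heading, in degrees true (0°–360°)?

319.7°

Meridional parts: M(φ₁)=-1.5666, M(φ₂)=-1.3175 → ΔM = +0.2490;  Δλ = -0.2115 rad
tan C = Δλ / ΔM = -0.8492 → C = 319.66°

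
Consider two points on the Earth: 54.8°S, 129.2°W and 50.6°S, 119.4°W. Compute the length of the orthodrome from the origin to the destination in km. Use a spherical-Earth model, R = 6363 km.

807 km

cos σ = sin φ₁ sin φ₂ + cos φ₁ cos φ₂ cos Δλ
      = sin(-54.80°)sin(-50.60°) + cos(-54.80°)cos(-50.60°)cos(9.80°) = 0.9920
σ = 7.263° → d = Rσ = 6363·0.12677 = 807 km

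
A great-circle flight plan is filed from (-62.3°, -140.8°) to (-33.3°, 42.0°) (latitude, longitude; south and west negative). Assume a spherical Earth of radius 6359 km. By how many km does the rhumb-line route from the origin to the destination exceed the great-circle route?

Great circle: cos σ = sin φ₁ sin φ₂ + cos φ₁ cos φ₂ cos Δλ,  σ = 1.4726 rad → d_gc = 9364.2 km
Rhumb line: Δψ = +0.7832, q = Δφ/Δψ = 0.6462, d_rh = R√(Δφ²+q²Δλ²) = 13110.6 km
Excess = 13110.6 − 9364.2 = 3746.4 ≈ 3746 km

3746 km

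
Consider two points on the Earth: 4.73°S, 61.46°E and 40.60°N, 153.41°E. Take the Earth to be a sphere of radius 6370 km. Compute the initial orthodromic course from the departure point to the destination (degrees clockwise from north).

49.6°

θ = atan2( sin Δλ·cos φ₂ ,  cos φ₁ sin φ₂ − sin φ₁ cos φ₂ cos Δλ )
  = atan2(+0.7588, +0.6464) = 49.57°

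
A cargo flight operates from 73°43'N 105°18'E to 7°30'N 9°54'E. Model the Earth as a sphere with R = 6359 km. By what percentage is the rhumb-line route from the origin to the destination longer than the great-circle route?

Great circle: σ = 1.4715 rad → d_gc = Rσ = 9357.3 km
Rhumb: Δφ = -1.1557, Δλ = -1.6650, Δψ = -1.8132, q = Δφ/Δψ = 0.6374 → d_rh = R√(Δφ²+q²Δλ²) = 9977.6 km
Excess = (9977.6 − 9357.3) / 9357.3 = 620.3 / 9357.3 = 6.63% ≈ 6.6%

6.6%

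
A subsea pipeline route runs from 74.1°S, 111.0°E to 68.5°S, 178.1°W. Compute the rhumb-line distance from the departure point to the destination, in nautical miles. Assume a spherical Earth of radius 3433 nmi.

1393 nmi

Δψ = ln[tan(π/4+φ₂/2)/tan(π/4+φ₁/2)] = +0.3071;  Δφ = +0.0977 rad,  Δλ = +1.2374 rad
q = Δφ/Δψ = 0.3182
d = R·√(Δφ² + q²Δλ²) = 3433·0.40575 = 1393 nmi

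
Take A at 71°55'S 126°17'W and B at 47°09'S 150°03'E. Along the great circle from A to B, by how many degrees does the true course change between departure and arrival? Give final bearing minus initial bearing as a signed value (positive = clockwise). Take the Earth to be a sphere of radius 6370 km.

Initial bearing θ₁ = atan2(sin Δλ cos φ₂, cos φ₁ sin φ₂ − sin φ₁ cos φ₂ cos Δλ) = 256.98°
Final bearing θ₂ = (initial bearing from the destination back to the start) + 180° = 333.60°
Δθ = θ₂ − θ₁ = +76.6°

+76.6°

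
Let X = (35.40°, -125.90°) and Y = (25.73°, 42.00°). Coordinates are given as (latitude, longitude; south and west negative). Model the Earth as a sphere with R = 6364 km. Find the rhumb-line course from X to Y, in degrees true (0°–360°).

Meridional parts: M(φ₁)=+0.6614, M(φ₂)=+0.4650 → ΔM = -0.1964;  Δλ = +2.9304 rad
tan C = Δλ / ΔM = -14.9203 → C = 93.83°

93.8°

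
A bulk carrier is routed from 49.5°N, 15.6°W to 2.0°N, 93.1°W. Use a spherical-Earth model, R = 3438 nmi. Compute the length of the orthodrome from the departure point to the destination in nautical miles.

4823 nmi

Haversine: a = sin²(Δφ/2)+cos φ₁ cos φ₂ sin²(Δλ/2) = 0.41649;  σ = 2·atan2(√a,√(1−a))
σ = 80.385° → d = Rσ = 3438·1.40299 = 4823 nmi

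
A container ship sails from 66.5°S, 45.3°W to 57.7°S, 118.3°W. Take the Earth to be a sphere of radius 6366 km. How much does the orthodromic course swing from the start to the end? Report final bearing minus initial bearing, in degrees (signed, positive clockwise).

+66.5°

At departure: θ₁ = atan2(sin Δλ cos φ₂, cos φ₁ sin φ₂ − sin φ₁ cos φ₂ cos Δλ) = 249.23°
At arrival: θ₂ = atan2(sin Δλ cos φ₁, −cos φ₂ sin φ₁ + sin φ₂ cos φ₁ cos Δλ) = 315.75°
Δθ = θ₂ − θ₁ = +66.5°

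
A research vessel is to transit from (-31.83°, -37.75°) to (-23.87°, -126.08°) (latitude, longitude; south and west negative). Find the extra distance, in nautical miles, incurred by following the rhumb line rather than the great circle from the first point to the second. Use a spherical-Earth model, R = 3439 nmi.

124 nmi

Great circle: cos σ = sin φ₁ sin φ₂ + cos φ₁ cos φ₂ cos Δλ,  σ = 1.3325 rad → d_gc = 4582.4 nmi
Rhumb line: Δψ = +0.1573, q = Δφ/Δψ = 0.8831, d_rh = R√(Δφ²+q²Δλ²) = 4706.1 nmi
Excess = 4706.1 − 4582.4 = 123.7 ≈ 124 nmi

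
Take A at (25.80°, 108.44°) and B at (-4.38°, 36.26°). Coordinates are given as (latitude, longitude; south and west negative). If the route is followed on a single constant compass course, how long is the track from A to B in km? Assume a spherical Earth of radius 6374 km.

8484 km

Rhumb course C = atan2(Δλ, Δψ) with Δψ = ln[tan(π/4+φ₂/2)/tan(π/4+φ₁/2)] = -0.5429, Δλ = -1.2598 → C = 246.69°
d = R·|Δφ| / |cos C| = 6374·0.52674 / 0.39573 = 8484 km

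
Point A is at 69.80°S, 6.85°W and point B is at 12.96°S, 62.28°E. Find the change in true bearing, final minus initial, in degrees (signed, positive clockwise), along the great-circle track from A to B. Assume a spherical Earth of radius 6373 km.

Initial bearing θ₁ = atan2(sin Δλ cos φ₂, cos φ₁ sin φ₂ − sin φ₁ cos φ₂ cos Δλ) = 74.74°
Final bearing θ₂ = (initial bearing from the destination back to the start) + 180° = 19.99°
Δθ = θ₂ − θ₁ = -54.8°

-54.8°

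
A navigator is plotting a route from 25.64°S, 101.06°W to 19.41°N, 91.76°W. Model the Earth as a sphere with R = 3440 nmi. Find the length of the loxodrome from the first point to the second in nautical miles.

2759 nmi

Rhumb course C = atan2(Δλ, Δψ) with Δψ = ln[tan(π/4+φ₂/2)/tan(π/4+φ₁/2)] = +0.8087, Δλ = +0.1623 → C = 11.35°
d = R·|Δφ| / |cos C| = 3440·0.78627 / 0.98044 = 2759 nmi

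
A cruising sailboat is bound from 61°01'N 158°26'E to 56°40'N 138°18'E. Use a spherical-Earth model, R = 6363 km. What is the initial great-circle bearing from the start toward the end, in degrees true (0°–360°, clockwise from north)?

N = sin Δλ·cos φ₂ = -0.1891;  D = cos φ₁ sin φ₂ − sin φ₁ cos φ₂ cos Δλ = -0.0465
initial course = atan2(N, D) = 256.19°

256.2°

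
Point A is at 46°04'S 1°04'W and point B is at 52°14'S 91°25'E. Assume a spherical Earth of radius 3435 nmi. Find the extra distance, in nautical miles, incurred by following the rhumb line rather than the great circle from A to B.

Great circle: cos σ = sin φ₁ sin φ₂ + cos φ₁ cos φ₂ cos Δλ,  σ = 0.9874 rad → d_gc = 3391.7 nmi
Rhumb line: Δψ = -0.1648, q = Δφ/Δψ = 0.6529, d_rh = R√(Δφ²+q²Δλ²) = 3639.0 nmi
Excess = 3639.0 − 3391.7 = 247.3 ≈ 247 nmi

247 nmi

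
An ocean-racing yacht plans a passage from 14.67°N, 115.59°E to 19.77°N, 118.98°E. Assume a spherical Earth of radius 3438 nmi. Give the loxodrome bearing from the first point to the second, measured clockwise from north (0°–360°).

32.4°

Meridional parts: M(φ₁)=+0.2589, M(φ₂)=+0.3521 → ΔM = +0.0932;  Δλ = +0.0592 rad
tan C = Δλ / ΔM = +0.6347 → C = 32.40°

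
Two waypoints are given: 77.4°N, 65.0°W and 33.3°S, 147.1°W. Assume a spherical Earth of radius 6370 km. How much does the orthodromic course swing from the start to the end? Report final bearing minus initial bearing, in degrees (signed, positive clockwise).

At departure: θ₁ = atan2(sin Δλ cos φ₂, cos φ₁ sin φ₂ − sin φ₁ cos φ₂ cos Δλ) = 254.35°
At arrival: θ₂ = atan2(sin Δλ cos φ₁, −cos φ₂ sin φ₁ + sin φ₂ cos φ₁ cos Δλ) = 194.56°
Δθ = θ₂ − θ₁ = -59.8°

-59.8°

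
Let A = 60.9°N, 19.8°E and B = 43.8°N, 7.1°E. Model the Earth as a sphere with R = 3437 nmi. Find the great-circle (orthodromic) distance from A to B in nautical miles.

Haversine: a = sin²(Δφ/2)+cos φ₁ cos φ₂ sin²(Δλ/2) = 0.02640;  σ = 2·atan2(√a,√(1−a))
σ = 18.701° → d = Rσ = 3437·0.32639 = 1122 nmi

1122 nmi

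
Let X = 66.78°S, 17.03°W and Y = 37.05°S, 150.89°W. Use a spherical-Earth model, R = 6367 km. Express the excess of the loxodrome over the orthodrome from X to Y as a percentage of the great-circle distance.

19.2%

Great circle: σ = 1.2285 rad → d_gc = Rσ = 7821.7 km
Rhumb: Δφ = +0.5189, Δλ = -2.3363, Δψ = +0.8855, q = Δφ/Δψ = 0.5860 → d_rh = R√(Δφ²+q²Δλ²) = 9322.1 km
Excess = (9322.1 − 7821.7) / 7821.7 = 1500.4 / 7821.7 = 19.18% ≈ 19.2%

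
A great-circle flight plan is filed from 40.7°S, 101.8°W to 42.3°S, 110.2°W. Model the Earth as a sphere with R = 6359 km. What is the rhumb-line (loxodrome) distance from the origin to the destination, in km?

720 km

Rhumb course C = atan2(Δλ, Δψ) with Δψ = ln[tan(π/4+φ₂/2)/tan(π/4+φ₁/2)] = -0.0373, Δλ = -0.1466 → C = 255.73°
d = R·|Δφ| / |cos C| = 6359·0.02793 / 0.24650 = 720 km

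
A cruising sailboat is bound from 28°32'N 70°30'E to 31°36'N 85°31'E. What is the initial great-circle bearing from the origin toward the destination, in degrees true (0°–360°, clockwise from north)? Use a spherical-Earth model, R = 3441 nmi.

N = sin Δλ·cos φ₂ = +0.2207;  D = cos φ₁ sin φ₂ − sin φ₁ cos φ₂ cos Δλ = +0.0674
initial course = atan2(N, D) = 73.02°

73.0°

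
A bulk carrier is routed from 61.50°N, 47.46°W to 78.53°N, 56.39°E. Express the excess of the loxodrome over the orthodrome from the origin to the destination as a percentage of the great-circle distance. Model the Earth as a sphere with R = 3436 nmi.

13.2%

Great circle: σ = 0.5762 rad → d_gc = Rσ = 1979.7 nmi
Rhumb: Δφ = +0.2972, Δλ = +1.8125, Δψ = +0.9277, q = Δφ/Δψ = 0.3204 → d_rh = R√(Δφ²+q²Δλ²) = 2241.5 nmi
Excess = (2241.5 − 1979.7) / 1979.7 = 261.8 / 1979.7 = 13.22% ≈ 13.2%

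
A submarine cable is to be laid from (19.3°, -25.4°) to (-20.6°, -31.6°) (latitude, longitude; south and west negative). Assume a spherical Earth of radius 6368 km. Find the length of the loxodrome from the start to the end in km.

Rhumb course C = atan2(Δλ, Δψ) with Δψ = ln[tan(π/4+φ₂/2)/tan(π/4+φ₁/2)] = -0.7109, Δλ = -0.1082 → C = 188.65°
d = R·|Δφ| / |cos C| = 6368·0.69639 / 0.98861 = 4486 km

4486 km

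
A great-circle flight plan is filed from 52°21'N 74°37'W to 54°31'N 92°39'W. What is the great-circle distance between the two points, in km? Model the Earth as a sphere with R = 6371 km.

1215 km

Haversine: a = sin²(Δφ/2)+cos φ₁ cos φ₂ sin²(Δλ/2) = 0.00907;  σ = 2·atan2(√a,√(1−a))
σ = 10.928° → d = Rσ = 6371·0.19072 = 1215 km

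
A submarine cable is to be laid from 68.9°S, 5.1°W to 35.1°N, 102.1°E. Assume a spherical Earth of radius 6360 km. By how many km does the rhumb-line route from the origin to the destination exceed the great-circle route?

519 km

Great circle: cos σ = sin φ₁ sin φ₂ + cos φ₁ cos φ₂ cos Δλ,  σ = 2.2441 rad → d_gc = 14272.3 km
Rhumb line: Δψ = +2.3357, q = Δφ/Δψ = 0.7771, d_rh = R√(Δφ²+q²Δλ²) = 14791.5 km
Excess = 14791.5 − 14272.3 = 519.2 ≈ 519 km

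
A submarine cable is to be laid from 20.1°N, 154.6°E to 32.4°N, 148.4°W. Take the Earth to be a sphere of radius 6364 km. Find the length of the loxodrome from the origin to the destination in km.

Rhumb course C = atan2(Δλ, Δψ) with Δψ = ln[tan(π/4+φ₂/2)/tan(π/4+φ₁/2)] = +0.2400, Δλ = +0.9948 → C = 76.43°
d = R·|Δφ| / |cos C| = 6364·0.21468 / 0.23456 = 5824 km

5824 km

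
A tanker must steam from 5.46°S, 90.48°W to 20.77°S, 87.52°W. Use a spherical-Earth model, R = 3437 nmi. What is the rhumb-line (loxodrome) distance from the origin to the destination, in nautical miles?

934 nmi

Δψ = ln[tan(π/4+φ₂/2)/tan(π/4+φ₁/2)] = -0.2753;  Δφ = -0.2672 rad,  Δλ = +0.0517 rad
q = Δφ/Δψ = 0.9707
d = R·√(Δφ² + q²Δλ²) = 3437·0.27187 = 934 nmi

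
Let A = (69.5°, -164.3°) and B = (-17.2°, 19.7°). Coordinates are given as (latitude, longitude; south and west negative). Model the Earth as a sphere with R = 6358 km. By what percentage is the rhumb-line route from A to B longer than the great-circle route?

23.8%

Great circle: σ = 2.2278 rad → d_gc = Rσ = 14164.1 km
Rhumb: Δφ = -1.5132, Δλ = -3.0718, Δψ = -2.0150, q = Δφ/Δψ = 0.7510 → d_rh = R√(Δφ²+q²Δλ²) = 17540.6 km
Excess = (17540.6 − 14164.1) / 14164.1 = 3376.5 / 14164.1 = 23.84% ≈ 23.8%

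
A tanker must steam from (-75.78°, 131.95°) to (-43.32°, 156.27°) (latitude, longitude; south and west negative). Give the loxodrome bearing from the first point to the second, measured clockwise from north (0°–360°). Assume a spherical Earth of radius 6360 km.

Meridional parts: M(φ₁)=-2.0816, M(φ₂)=-0.8405 → ΔM = +1.2411;  Δλ = +0.4245 rad
tan C = Δλ / ΔM = +0.3420 → C = 18.88°

18.9°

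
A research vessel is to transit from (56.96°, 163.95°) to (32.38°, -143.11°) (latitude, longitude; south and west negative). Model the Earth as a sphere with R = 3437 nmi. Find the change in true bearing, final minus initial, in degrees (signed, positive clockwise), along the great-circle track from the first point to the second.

Initial bearing θ₁ = atan2(sin Δλ cos φ₂, cos φ₁ sin φ₂ − sin φ₁ cos φ₂ cos Δλ) = 101.30°
Final bearing θ₂ = (initial bearing from the destination back to the start) + 180° = 140.72°
Δθ = θ₂ − θ₁ = +39.4°

+39.4°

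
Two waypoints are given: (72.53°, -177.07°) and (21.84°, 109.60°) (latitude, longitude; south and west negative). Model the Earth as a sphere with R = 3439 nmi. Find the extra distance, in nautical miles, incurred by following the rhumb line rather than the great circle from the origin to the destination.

Great circle: cos σ = sin φ₁ sin φ₂ + cos φ₁ cos φ₂ cos Δλ,  σ = 1.1210 rad → d_gc = 3855.08 nmi
Rhumb line: Δψ = -1.4823, q = Δφ/Δψ = 0.5968, d_rh = R√(Δφ²+q²Δλ²) = 4019.63 nmi
Excess = 4019.63 − 3855.08 = 164.55 ≈ 165 nmi

165 nmi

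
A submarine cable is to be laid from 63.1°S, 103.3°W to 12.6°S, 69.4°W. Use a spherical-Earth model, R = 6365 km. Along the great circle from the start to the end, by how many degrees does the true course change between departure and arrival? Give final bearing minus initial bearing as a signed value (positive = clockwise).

At departure: θ₁ = atan2(sin Δλ cos φ₂, cos φ₁ sin φ₂ − sin φ₁ cos φ₂ cos Δλ) = 41.11°
At arrival: θ₂ = atan2(sin Δλ cos φ₁, −cos φ₂ sin φ₁ + sin φ₂ cos φ₁ cos Δλ) = 17.75°
Δθ = θ₂ − θ₁ = -23.4°

-23.4°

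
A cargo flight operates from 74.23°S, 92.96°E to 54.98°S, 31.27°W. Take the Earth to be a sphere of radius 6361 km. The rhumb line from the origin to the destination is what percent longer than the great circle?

Great circle: σ = 0.7948 rad → d_gc = Rσ = 5056.0 km
Rhumb: Δφ = +0.3360, Δλ = -2.1682, Δψ = +0.8233, q = Δφ/Δψ = 0.4081 → d_rh = R√(Δφ²+q²Δλ²) = 6020.4 km
Excess = (6020.4 − 5056.0) / 5056.0 = 964.4 / 5056.0 = 19.07% ≈ 19.1%

19.1%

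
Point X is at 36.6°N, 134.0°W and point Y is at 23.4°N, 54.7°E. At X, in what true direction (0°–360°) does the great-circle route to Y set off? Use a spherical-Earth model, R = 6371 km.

350.8°

N = sin Δλ·cos φ₂ = -0.1388;  D = cos φ₁ sin φ₂ − sin φ₁ cos φ₂ cos Δλ = +0.8597
initial course = atan2(N, D) = 350.83°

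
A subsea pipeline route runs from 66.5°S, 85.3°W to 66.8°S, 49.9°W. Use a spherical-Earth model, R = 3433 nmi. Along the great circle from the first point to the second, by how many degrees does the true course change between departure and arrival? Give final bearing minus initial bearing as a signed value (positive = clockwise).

Initial bearing θ₁ = atan2(sin Δλ cos φ₂, cos φ₁ sin φ₂ − sin φ₁ cos φ₂ cos Δλ) = 107.52°
Final bearing θ₂ = (initial bearing from the destination back to the start) + 180° = 74.85°
Δθ = θ₂ − θ₁ = -32.7°

-32.7°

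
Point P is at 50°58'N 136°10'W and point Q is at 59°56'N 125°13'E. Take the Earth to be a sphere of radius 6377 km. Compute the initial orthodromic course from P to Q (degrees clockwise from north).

320.6°

θ = atan2( sin Δλ·cos φ₂ ,  cos φ₁ sin φ₂ − sin φ₁ cos φ₂ cos Δλ )
  = atan2(-0.4954, +0.6033) = 320.61°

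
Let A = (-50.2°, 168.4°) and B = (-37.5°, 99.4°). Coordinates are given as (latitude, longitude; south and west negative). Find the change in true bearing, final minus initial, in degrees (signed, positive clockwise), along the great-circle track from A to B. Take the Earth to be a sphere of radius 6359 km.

+51.2°

Initial bearing θ₁ = atan2(sin Δλ cos φ₂, cos φ₁ sin φ₂ − sin φ₁ cos φ₂ cos Δλ) = 256.98°
Final bearing θ₂ = (initial bearing from the destination back to the start) + 180° = 308.18°
Δθ = θ₂ − θ₁ = +51.2°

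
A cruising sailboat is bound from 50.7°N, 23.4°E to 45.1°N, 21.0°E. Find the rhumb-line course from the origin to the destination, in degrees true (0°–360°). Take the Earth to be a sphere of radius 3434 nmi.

Δψ = ln[tan(π/4+φ₂/2)/tan(π/4+φ₁/2)] = -0.1460
Δλ = -0.0419 rad (taken the short way round)
course = atan2(Δλ, Δψ) = 196.01°

196.0°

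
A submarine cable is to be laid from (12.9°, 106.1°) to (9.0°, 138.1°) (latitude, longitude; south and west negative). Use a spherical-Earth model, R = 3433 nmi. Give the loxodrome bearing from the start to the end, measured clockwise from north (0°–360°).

Meridional parts: M(φ₁)=+0.2271, M(φ₂)=+0.1577 → ΔM = -0.0693;  Δλ = +0.5585 rad
tan C = Δλ / ΔM = -8.0541 → C = 97.08°

97.1°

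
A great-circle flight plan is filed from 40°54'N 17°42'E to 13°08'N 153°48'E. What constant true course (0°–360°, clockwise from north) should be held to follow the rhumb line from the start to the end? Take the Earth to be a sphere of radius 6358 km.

Meridional parts: M(φ₁)=+0.7836, M(φ₂)=+0.2313 → ΔM = -0.5523;  Δλ = +2.3754 rad
tan C = Δλ / ΔM = -4.3009 → C = 103.09°

103.1°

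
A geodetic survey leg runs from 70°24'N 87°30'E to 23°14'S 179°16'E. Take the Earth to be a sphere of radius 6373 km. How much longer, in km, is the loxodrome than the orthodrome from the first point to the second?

435 km

Great circle: cos σ = sin φ₁ sin φ₂ + cos φ₁ cos φ₂ cos Δλ,  σ = 1.9618 rad → d_gc = 12502.6 km
Rhumb line: Δψ = -2.1731, q = Δφ/Δψ = 0.7520, d_rh = R√(Δφ²+q²Δλ²) = 12937.9 km
Excess = 12937.9 − 12502.6 = 435.3 ≈ 435 km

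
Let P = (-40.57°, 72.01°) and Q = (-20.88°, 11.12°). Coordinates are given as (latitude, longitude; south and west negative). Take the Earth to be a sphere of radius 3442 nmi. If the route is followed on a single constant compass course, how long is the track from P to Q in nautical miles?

3335 nmi

Δψ = ln[tan(π/4+φ₂/2)/tan(π/4+φ₁/2)] = +0.4032;  Δφ = +0.3437 rad,  Δλ = -1.0627 rad
q = Δφ/Δψ = 0.8524
d = R·√(Δφ² + q²Δλ²) = 3442·0.96883 = 3335 nmi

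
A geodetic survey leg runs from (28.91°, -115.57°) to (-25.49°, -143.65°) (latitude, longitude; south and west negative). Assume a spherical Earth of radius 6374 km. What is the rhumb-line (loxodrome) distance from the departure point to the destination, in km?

6756 km

Δψ = ln[tan(π/4+φ₂/2)/tan(π/4+φ₁/2)] = -0.9878;  Δφ = -0.9495 rad,  Δλ = -0.4901 rad
q = Δφ/Δψ = 0.9612
d = R·√(Δφ² + q²Δλ²) = 6374·1.05990 = 6756 km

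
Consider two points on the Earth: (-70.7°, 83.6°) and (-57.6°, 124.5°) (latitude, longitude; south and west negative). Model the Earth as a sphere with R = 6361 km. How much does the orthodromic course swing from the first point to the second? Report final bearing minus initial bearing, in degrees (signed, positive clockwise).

At departure: θ₁ = atan2(sin Δλ cos φ₂, cos φ₁ sin φ₂ − sin φ₁ cos φ₂ cos Δλ) = 73.61°
At arrival: θ₂ = atan2(sin Δλ cos φ₁, −cos φ₂ sin φ₁ + sin φ₂ cos φ₁ cos Δλ) = 36.28°
Δθ = θ₂ − θ₁ = -37.3°

-37.3°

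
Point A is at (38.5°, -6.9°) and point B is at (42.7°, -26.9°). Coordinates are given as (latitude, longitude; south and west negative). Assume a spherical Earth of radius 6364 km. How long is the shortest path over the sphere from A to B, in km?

cos σ = sin φ₁ sin φ₂ + cos φ₁ cos φ₂ cos Δλ
      = sin(38.50°)sin(42.70°) + cos(38.50°)cos(42.70°)cos(-20.00°) = 0.9626
σ = 15.713° → d = Rσ = 6364·0.27425 = 1745 km

1745 km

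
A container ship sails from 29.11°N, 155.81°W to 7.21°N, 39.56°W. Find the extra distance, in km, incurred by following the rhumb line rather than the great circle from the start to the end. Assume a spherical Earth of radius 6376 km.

Great circle: cos σ = sin φ₁ sin φ₂ + cos φ₁ cos φ₂ cos Δλ,  σ = 1.8990 rad → d_gc = 12107.8 km
Rhumb line: Δψ = -0.4053, q = Δφ/Δψ = 0.9431, d_rh = R√(Δφ²+q²Δλ²) = 12441.8 km
Excess = 12441.8 − 12107.8 = 334.0 ≈ 334 km

334 km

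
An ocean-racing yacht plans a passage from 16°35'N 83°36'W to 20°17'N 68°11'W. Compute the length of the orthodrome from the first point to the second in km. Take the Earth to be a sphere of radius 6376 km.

1678 km

cos σ = sin φ₁ sin φ₂ + cos φ₁ cos φ₂ cos Δλ
      = sin(16.58°)sin(20.28°) + cos(16.58°)cos(20.28°)cos(15.42°) = 0.9656
σ = 15.079° → d = Rσ = 6376·0.26318 = 1678 km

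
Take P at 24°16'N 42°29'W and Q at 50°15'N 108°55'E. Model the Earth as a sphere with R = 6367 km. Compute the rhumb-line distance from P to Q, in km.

Δψ = ln[tan(π/4+φ₂/2)/tan(π/4+φ₁/2)] = +0.5807;  Δφ = +0.4535 rad,  Δλ = +2.6424 rad
q = Δφ/Δψ = 0.7810
d = R·√(Δφ² + q²Δλ²) = 6367·2.11285 = 13453 km

13453 km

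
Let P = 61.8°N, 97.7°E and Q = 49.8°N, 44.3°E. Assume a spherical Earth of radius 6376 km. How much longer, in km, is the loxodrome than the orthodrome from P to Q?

90 km

Great circle: cos σ = sin φ₁ sin φ₂ + cos φ₁ cos φ₂ cos Δλ,  σ = 0.5453 rad → d_gc = 3476.6 km
Rhumb line: Δψ = -0.3763, q = Δφ/Δψ = 0.5566, d_rh = R√(Δφ²+q²Δλ²) = 3566.8 km
Excess = 3566.8 − 3476.6 = 90.2 ≈ 90 km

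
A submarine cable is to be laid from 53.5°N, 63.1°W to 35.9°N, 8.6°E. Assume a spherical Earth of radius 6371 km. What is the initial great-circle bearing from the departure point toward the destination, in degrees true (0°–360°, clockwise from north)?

θ = atan2( sin Δλ·cos φ₂ ,  cos φ₁ sin φ₂ − sin φ₁ cos φ₂ cos Δλ )
  = atan2(+0.7691, +0.1443) = 79.37°

79.4°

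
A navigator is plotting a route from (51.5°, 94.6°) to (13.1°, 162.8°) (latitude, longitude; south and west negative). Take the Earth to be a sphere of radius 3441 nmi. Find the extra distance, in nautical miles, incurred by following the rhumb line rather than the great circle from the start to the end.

Great circle: cos σ = sin φ₁ sin φ₂ + cos φ₁ cos φ₂ cos Δλ,  σ = 1.1565 rad → d_gc = 3979.5 nmi
Rhumb line: Δψ = -0.8214, q = Δφ/Δψ = 0.8159, d_rh = R√(Δφ²+q²Δλ²) = 4060.4 nmi
Excess = 4060.4 − 3979.5 = 80.9 ≈ 81 nmi

81 nmi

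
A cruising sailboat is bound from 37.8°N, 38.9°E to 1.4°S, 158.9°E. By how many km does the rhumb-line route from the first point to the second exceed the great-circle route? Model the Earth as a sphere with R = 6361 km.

Great circle: cos σ = sin φ₁ sin φ₂ + cos φ₁ cos φ₂ cos Δλ,  σ = 1.9932 rad → d_gc = 12678.6 km
Rhumb line: Δψ = -0.7380, q = Δφ/Δψ = 0.9271, d_rh = R√(Δφ²+q²Δλ²) = 13095.0 km
Excess = 13095.0 − 12678.6 = 416.4 ≈ 416 km

416 km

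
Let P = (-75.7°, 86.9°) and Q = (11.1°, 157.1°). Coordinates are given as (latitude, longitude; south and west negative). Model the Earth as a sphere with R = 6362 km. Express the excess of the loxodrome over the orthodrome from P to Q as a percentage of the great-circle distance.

2.7%

Great circle: σ = 1.6754 rad → d_gc = Rσ = 10659.2 km
Rhumb: Δφ = +1.5149, Δλ = +1.2252, Δψ = +2.2709, q = Δφ/Δψ = 0.6671 → d_rh = R√(Δφ²+q²Δλ²) = 10951.4 km
Excess = (10951.4 − 10659.2) / 10659.2 = 292.2 / 10659.2 = 2.74% ≈ 2.7%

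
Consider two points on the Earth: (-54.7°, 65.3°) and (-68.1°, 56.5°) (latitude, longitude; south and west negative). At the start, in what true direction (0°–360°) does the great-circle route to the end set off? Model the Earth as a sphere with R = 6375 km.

θ = atan2( sin Δλ·cos φ₂ ,  cos φ₁ sin φ₂ − sin φ₁ cos φ₂ cos Δλ )
  = atan2(-0.0571, -0.2353) = 193.63°

193.6°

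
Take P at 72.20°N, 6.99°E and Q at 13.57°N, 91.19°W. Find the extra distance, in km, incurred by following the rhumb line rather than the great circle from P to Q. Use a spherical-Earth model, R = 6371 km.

Great circle: cos σ = sin φ₁ sin φ₂ + cos φ₁ cos φ₂ cos Δλ,  σ = 1.3887 rad → d_gc = 8847.2 km
Rhumb line: Δψ = -1.6150, q = Δφ/Δψ = 0.6336, d_rh = R√(Δφ²+q²Δλ²) = 9505.3 km
Excess = 9505.3 − 8847.2 = 658.1 ≈ 658 km

658 km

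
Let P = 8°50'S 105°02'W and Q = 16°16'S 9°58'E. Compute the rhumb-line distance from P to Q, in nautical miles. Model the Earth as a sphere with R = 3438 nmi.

6745 nmi

Rhumb course C = atan2(Δλ, Δψ) with Δψ = ln[tan(π/4+φ₂/2)/tan(π/4+φ₁/2)] = -0.1330, Δλ = +2.0071 → C = 93.79°
d = R·|Δφ| / |cos C| = 3438·0.12974 / 0.06613 = 6745 nmi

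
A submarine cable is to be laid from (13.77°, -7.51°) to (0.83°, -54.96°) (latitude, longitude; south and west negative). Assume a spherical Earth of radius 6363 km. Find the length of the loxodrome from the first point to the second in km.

Rhumb course C = atan2(Δλ, Δψ) with Δψ = ln[tan(π/4+φ₂/2)/tan(π/4+φ₁/2)] = -0.2282, Δλ = -0.8282 → C = 254.59°
d = R·|Δφ| / |cos C| = 6363·0.22585 / 0.26564 = 5410 km

5410 km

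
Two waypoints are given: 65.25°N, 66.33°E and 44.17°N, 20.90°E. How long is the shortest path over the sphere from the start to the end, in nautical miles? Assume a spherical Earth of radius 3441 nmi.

Haversine: a = sin²(Δφ/2)+cos φ₁ cos φ₂ sin²(Δλ/2) = 0.07824;  σ = 2·atan2(√a,√(1−a))
σ = 32.486° → d = Rσ = 3441·0.56698 = 1951 nmi

1951 nmi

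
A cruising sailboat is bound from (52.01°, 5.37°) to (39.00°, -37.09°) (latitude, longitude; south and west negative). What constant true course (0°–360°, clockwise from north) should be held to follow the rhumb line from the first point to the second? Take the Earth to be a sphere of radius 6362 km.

246.2°

Δψ = ln[tan(π/4+φ₂/2)/tan(π/4+φ₁/2)] = -0.3262
Δλ = -0.7411 rad (taken the short way round)
course = atan2(Δλ, Δψ) = 246.24°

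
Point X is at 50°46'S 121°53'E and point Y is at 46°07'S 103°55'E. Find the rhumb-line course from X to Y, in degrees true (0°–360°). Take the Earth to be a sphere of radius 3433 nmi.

291.3°

Meridional parts: M(φ₁)=-1.0317, M(φ₂)=-0.9092 → ΔM = +0.1225;  Δλ = -0.3136 rad
tan C = Δλ / ΔM = -2.5607 → C = 291.33°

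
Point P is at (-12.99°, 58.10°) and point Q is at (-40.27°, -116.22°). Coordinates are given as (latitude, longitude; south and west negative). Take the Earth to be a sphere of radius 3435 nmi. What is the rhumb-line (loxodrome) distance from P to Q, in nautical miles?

9352 nmi

Rhumb course C = atan2(Δλ, Δψ) with Δψ = ln[tan(π/4+φ₂/2)/tan(π/4+φ₁/2)] = -0.5404, Δλ = -3.0425 → C = 259.93°
d = R·|Δφ| / |cos C| = 3435·0.47613 / 0.17488 = 9352 nmi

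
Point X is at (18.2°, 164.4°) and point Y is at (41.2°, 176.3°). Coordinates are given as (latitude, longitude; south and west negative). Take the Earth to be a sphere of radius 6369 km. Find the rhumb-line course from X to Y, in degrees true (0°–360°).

24.0°

Δψ = ln[tan(π/4+φ₂/2)/tan(π/4+φ₁/2)] = +0.4674
Δλ = +0.2077 rad (taken the short way round)
course = atan2(Δλ, Δψ) = 23.96°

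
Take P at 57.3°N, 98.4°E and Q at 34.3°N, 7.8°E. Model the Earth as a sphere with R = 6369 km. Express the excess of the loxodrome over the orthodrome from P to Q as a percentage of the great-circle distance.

Great circle: σ = 1.0820 rad → d_gc = Rσ = 6891.4 km
Rhumb: Δφ = -0.4014, Δλ = -1.5813, Δψ = -0.5883, q = Δφ/Δψ = 0.6823 → d_rh = R√(Δφ²+q²Δλ²) = 7331.7 km
Excess = (7331.7 − 6891.4) / 6891.4 = 440.3 / 6891.4 = 6.39% ≈ 6.4%

6.4%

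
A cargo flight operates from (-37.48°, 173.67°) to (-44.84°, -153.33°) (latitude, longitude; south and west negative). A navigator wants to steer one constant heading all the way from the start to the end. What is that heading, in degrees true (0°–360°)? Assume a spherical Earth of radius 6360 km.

106.5°

Meridional parts: M(φ₁)=-0.7065, M(φ₂)=-0.8774 → ΔM = -0.1709;  Δλ = +0.5760 rad
tan C = Δλ / ΔM = -3.3698 → C = 106.53°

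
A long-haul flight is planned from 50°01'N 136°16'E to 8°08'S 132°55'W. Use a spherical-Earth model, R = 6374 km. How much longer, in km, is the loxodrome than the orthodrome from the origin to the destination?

Great circle: cos σ = sin φ₁ sin φ₂ + cos φ₁ cos φ₂ cos Δλ,  σ = 1.6885 rad → d_gc = 10762.7 km
Rhumb line: Δψ = -1.1536, q = Δφ/Δψ = 0.8798, d_rh = R√(Δφ²+q²Δλ²) = 10993.5 km
Excess = 10993.5 − 10762.7 = 230.8 ≈ 231 km

231 km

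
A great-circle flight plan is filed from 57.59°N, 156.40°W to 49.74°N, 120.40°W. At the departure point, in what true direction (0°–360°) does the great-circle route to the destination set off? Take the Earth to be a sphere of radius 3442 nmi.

θ = atan2( sin Δλ·cos φ₂ ,  cos φ₁ sin φ₂ − sin φ₁ cos φ₂ cos Δλ )
  = atan2(+0.3799, -0.0324) = 94.87°

94.9°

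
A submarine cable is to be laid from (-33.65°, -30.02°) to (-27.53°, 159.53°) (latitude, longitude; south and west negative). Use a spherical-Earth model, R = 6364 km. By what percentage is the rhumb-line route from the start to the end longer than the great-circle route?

24.2%

Great circle: σ = 2.0622 rad → d_gc = Rσ = 13123.6 km
Rhumb: Δφ = +0.1068, Δλ = -2.9749, Δψ = +0.1242, q = Δφ/Δψ = 0.8601 → d_rh = R√(Δφ²+q²Δλ²) = 16298.6 km
Excess = (16298.6 − 13123.6) / 13123.6 = 3175.0 / 13123.6 = 24.19% ≈ 24.2%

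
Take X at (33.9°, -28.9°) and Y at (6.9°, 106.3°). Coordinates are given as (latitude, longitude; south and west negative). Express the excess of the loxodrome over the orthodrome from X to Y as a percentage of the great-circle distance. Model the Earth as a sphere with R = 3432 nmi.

5.7%

Great circle: σ = 2.1149 rad → d_gc = Rσ = 7258.5 nmi
Rhumb: Δφ = -0.4712, Δλ = +2.3597, Δψ = -0.5088, q = Δφ/Δψ = 0.9261 → d_rh = R√(Δφ²+q²Δλ²) = 7672.5 nmi
Excess = (7672.5 − 7258.5) / 7258.5 = 414.0 / 7258.5 = 5.70% ≈ 5.7%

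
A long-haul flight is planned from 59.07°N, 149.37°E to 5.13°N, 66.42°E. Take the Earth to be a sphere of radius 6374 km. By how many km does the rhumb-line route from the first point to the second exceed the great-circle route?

305 km

Great circle: cos σ = sin φ₁ sin φ₂ + cos φ₁ cos φ₂ cos Δλ,  σ = 1.4308 rad → d_gc = 9120.0 km
Rhumb line: Δψ = -1.1953, q = Δφ/Δψ = 0.7876, d_rh = R√(Δφ²+q²Δλ²) = 9425.2 km
Excess = 9425.2 − 9120.0 = 305.2 ≈ 305 km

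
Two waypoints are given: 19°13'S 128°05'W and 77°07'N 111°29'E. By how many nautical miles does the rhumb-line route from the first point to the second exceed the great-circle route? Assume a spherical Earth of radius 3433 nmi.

Great circle: cos σ = sin φ₁ sin φ₂ + cos φ₁ cos φ₂ cos Δλ,  σ = 2.0125 rad → d_gc = 6909.0 nmi
Rhumb line: Δψ = +2.5231, q = Δφ/Δψ = 0.6664, d_rh = R√(Δφ²+q²Δλ²) = 7512.6 nmi
Excess = 7512.6 − 6909.0 = 603.6 ≈ 604 nmi

604 nmi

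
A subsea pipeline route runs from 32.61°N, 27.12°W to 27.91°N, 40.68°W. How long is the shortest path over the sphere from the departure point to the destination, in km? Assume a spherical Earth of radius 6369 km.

1401 km

Haversine: a = sin²(Δφ/2)+cos φ₁ cos φ₂ sin²(Δλ/2) = 0.01206;  σ = 2·atan2(√a,√(1−a))
σ = 12.608° → d = Rσ = 6369·0.22004 = 1401 km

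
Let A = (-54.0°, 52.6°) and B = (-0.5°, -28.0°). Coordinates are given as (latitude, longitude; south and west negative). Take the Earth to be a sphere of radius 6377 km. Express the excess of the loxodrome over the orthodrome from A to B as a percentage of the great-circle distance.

2.4%

Great circle: σ = 1.4676 rad → d_gc = Rσ = 9358.6 km
Rhumb: Δφ = +0.9338, Δλ = -1.4067, Δψ = +1.1155, q = Δφ/Δψ = 0.8371 → d_rh = R√(Δφ²+q²Δλ²) = 9583.8 km
Excess = (9583.8 − 9358.6) / 9358.6 = 225.2 / 9358.6 = 2.41% ≈ 2.4%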